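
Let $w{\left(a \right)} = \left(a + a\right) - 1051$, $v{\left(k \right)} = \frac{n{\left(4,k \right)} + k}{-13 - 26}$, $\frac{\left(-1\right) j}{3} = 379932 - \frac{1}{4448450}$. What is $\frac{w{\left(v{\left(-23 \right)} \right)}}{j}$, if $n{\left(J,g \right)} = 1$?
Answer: $\frac{182141785250}{197742695131683} \approx 0.00092111$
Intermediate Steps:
$j = - \frac{5070325516197}{4448450}$ ($j = - 3 \left(379932 - \frac{1}{4448450}\right) = \left(-3\right) \frac{1690108505399}{4448450} = - \frac{5070325516197}{4448450} \approx -1.1398 \cdot 10^{6}$)
$v{\left(k \right)} = - \frac{1}{39} - \frac{k}{39}$ ($v{\left(k \right)} = \frac{1 + k}{-13 - 26} = \frac{1 + k}{-39} = \left(1 + k\right) \left(- \frac{1}{39}\right) = - \frac{1}{39} - \frac{k}{39}$)
$w{\left(a \right)} = -1051 + 2 a$ ($w{\left(a \right)} = 2 a - 1051 = -1051 + 2 a$)
$\frac{w{\left(v{\left(-23 \right)} \right)}}{j} = \frac{-1051 + 2 \left(- \frac{1}{39} - - \frac{23}{39}\right)}{- \frac{5070325516197}{4448450}} = \left(-1051 + 2 \left(- \frac{1}{39} + \frac{23}{39}\right)\right) \left(- \frac{4448450}{5070325516197}\right) = \left(-1051 + 2 \cdot \frac{22}{39}\right) \left(- \frac{4448450}{5070325516197}\right) = \left(-1051 + \frac{44}{39}\right) \left(- \frac{4448450}{5070325516197}\right) = \left(- \frac{40945}{39}\right) \left(- \frac{4448450}{5070325516197}\right) = \frac{182141785250}{197742695131683}$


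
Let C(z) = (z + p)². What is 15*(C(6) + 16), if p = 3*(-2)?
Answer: 240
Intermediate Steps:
p = -6
C(z) = (-6 + z)² (C(z) = (z - 6)² = (-6 + z)²)
15*(C(6) + 16) = 15*((-6 + 6)² + 16) = 15*(0² + 16) = 15*(0 + 16) = 15*16 = 240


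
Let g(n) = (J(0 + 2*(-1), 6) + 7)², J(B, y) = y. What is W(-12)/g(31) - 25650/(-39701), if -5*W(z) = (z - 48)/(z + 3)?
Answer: 12845746/20128407 ≈ 0.63819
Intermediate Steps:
W(z) = -(-48 + z)/(5*(3 + z)) (W(z) = -(z - 48)/(5*(z + 3)) = -(-48 + z)/(5*(3 + z)))
g(n) = 169 (g(n) = (6 + 7)² = 13² = 169)
W(-12)/g(31) - 25650/(-39701) = ((48 - 1*(-12))/(5*(3 - 12)))/169 - 25650/(-39701) = ((⅕)*(48 + 12)/(-9))*(1/169) - 25650*(-1/39701) = ((⅕)*(-⅑)*60)*(1/169) + 25650/39701 = -4/3*1/169 + 25650/39701 = -4/507 + 25650/39701 = 12845746/20128407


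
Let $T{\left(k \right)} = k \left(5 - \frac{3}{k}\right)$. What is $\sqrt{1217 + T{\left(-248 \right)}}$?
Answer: $i \sqrt{26} \approx 5.099 i$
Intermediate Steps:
$\sqrt{1217 + T{\left(-248 \right)}} = \sqrt{1217 + \left(-3 + 5 \left(-248\right)\right)} = \sqrt{1217 - 1243} = \sqrt{-26} = i \sqrt{26}$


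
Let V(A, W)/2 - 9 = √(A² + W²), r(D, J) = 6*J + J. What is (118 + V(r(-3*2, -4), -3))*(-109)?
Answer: -14824 - 218*√793 ≈ -20963.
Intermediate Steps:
r(D, J) = 7*J
V(A, W) = 18 + 2*√(A² + W²)
(118 + V(r(-3*2, -4), -3))*(-109) = (118 + (18 + 2*√((7*(-4))² + (-3)²)))*(-109) = (118 + (18 + 2*√((-28)² + 9)))*(-109) = (118 + (18 + 2*√(784 + 9)))*(-109) = (118 + (18 + 2*√793))*(-109) = (136 + 2*√793)*(-109) = -14824 - 218*√793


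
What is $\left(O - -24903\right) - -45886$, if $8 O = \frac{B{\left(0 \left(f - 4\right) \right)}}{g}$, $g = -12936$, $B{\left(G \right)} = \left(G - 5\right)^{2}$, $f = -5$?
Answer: $\frac{7325812007}{103488} \approx 70789.0$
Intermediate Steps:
$B{\left(G \right)} = \left(-5 + G\right)^{2}$
$O = - \frac{25}{103488}$ ($O = \frac{\left(-5 + 0 \left(-5 - 4\right)\right)^{2} \frac{1}{-12936}}{8} = \frac{\left(-5 + 0 \left(-9\right)\right)^{2} \left(- \frac{1}{12936}\right)}{8} = \frac{\left(-5 + 0\right)^{2} \left(- \frac{1}{12936}\right)}{8} = \frac{\left(-5\right)^{2} \left(- \frac{1}{12936}\right)}{8} = \frac{25 \left(- \frac{1}{12936}\right)}{8} = \frac{1}{8} \left(- \frac{25}{12936}\right) = - \frac{25}{103488} \approx -0.00024157$)
$\left(O - -24903\right) - -45886 = \left(- \frac{25}{103488} - -24903\right) - -45886 = \left(- \frac{25}{103488} + 24903\right) + 45886 = \frac{2577161639}{103488} + 45886 = \frac{7325812007}{103488}$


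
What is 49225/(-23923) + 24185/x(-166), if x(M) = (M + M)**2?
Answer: -4847198645/2636888752 ≈ -1.8382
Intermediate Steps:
x(M) = 4*M**2 (x(M) = (2*M)**2 = 4*M**2)
49225/(-23923) + 24185/x(-166) = 49225/(-23923) + 24185/((4*(-166)**2)) = 49225*(-1/23923) + 24185/((4*27556)) = -49225/23923 + 24185/110224 = -4847198645/2636888752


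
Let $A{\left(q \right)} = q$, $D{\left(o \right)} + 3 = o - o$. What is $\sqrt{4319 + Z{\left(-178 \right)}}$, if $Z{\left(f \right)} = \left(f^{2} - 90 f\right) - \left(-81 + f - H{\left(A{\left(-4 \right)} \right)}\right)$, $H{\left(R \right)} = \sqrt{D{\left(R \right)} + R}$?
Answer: $\sqrt{52282 + i \sqrt{7}} \approx 228.65 + 0.0058 i$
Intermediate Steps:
$D{\left(o \right)} = -3$ ($D{\left(o \right)} = -3 + \left(o - o\right) = -3 + 0 = -3$)
$H{\left(R \right)} = \sqrt{-3 + R}$
$Z{\left(f \right)} = 81 + f^{2} - 91 f + i \sqrt{7}$ ($Z{\left(f \right)} = \left(f^{2} - 90 f\right) - \left(-81 + f - \sqrt{-3 - 4}\right) = \left(f^{2} - 90 f\right) - \left(-81 + f - i \sqrt{7}\right) = \left(f^{2} - 90 f\right) + \left(81 - f + i \sqrt{7}\right) = 81 + f^{2} - 91 f + i \sqrt{7}$)
$\sqrt{4319 + Z{\left(-178 \right)}} = \sqrt{4319 + \left(81 + \left(-178\right)^{2} - -16198 + i \sqrt{7}\right)} = \sqrt{4319 + \left(81 + 31684 + 16198 + i \sqrt{7}\right)} = \sqrt{4319 + \left(47963 + i \sqrt{7}\right)} = \sqrt{52282 + i \sqrt{7}}$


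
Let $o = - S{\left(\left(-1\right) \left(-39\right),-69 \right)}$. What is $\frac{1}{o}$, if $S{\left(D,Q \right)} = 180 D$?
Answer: $- \frac{1}{7020} \approx -0.00014245$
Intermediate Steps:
$o = -7020$ ($o = - 180 \left(\left(-1\right) \left(-39\right)\right) = - 180 \cdot 39 = \left(-1\right) 7020 = -7020$)
$\frac{1}{o} = \frac{1}{-7020} = - \frac{1}{7020}$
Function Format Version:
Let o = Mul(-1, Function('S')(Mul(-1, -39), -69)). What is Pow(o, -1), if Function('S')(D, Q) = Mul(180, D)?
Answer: Rational(-1, 7020) ≈ -0.00014245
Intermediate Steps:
o = -7020 (o = Mul(-1, Mul(180, Mul(-1, -39))) = Mul(-1, Mul(180, 39)) = Mul(-1, 7020) = -7020)
Pow(o, -1) = Pow(-7020, -1) = Rational(-1, 7020)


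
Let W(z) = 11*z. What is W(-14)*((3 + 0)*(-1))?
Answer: 462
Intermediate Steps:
W(-14)*((3 + 0)*(-1)) = (11*(-14))*((3 + 0)*(-1)) = -462*(-1) = -154*(-3) = 462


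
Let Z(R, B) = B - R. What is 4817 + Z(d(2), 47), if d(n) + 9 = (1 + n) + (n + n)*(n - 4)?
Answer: 4878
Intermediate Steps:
d(n) = -8 + n + 2*n*(-4 + n) (d(n) = -9 + ((1 + n) + (n + n)*(n - 4)) = -9 + ((1 + n) + (2*n)*(-4 + n)) = -9 + ((1 + n) + 2*n*(-4 + n)) = -9 + (1 + n + 2*n*(-4 + n)) = -8 + n + 2*n*(-4 + n))
4817 + Z(d(2), 47) = 4817 + (47 - (-8 - 7*2 + 2*2²)) = 4817 + (47 - (-8 - 14 + 2*4)) = 4817 + (47 - (-8 - 14 + 8)) = 4817 + (47 - 1*(-14)) = 4817 + (47 + 14) = 4817 + 61 = 4878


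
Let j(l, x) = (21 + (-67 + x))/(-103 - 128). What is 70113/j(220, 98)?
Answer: -16196103/52 ≈ -3.1146e+5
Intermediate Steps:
j(l, x) = 46/231 - x/231 (j(l, x) = (-46 + x)/(-231) = (-46 + x)*(-1/231) = 46/231 - x/231)
70113/j(220, 98) = 70113/(46/231 - 1/231*98) = 70113/(46/231 - 14/33) = 70113/(-52/231) = 70113*(-231/52) = -16196103/52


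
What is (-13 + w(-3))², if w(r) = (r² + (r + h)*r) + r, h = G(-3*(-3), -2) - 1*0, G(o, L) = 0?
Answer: 4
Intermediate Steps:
h = 0 (h = 0 - 1*0 = 0 + 0 = 0)
w(r) = r + 2*r² (w(r) = (r² + (r + 0)*r) + r = (r² + r*r) + r = (r² + r²) + r = 2*r² + r = r + 2*r²)
(-13 + w(-3))² = (-13 - 3*(1 + 2*(-3)))² = (-13 - 3*(1 - 6))² = (-13 - 3*(-5))² = (-13 + 15)² = 2² = 4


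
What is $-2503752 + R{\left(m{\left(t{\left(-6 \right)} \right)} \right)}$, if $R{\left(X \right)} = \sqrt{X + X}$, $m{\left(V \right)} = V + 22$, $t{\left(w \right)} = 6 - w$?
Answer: $-2503752 + 2 \sqrt{17} \approx -2.5037 \cdot 10^{6}$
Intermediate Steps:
$m{\left(V \right)} = 22 + V$
$R{\left(X \right)} = \sqrt{2} \sqrt{X}$ ($R{\left(X \right)} = \sqrt{2 X} = \sqrt{2} \sqrt{X}$)
$-2503752 + R{\left(m{\left(t{\left(-6 \right)} \right)} \right)} = -2503752 + \sqrt{2} \sqrt{22 + \left(6 - -6\right)} = -2503752 + \sqrt{2} \sqrt{22 + \left(6 + 6\right)} = -2503752 + \sqrt{2} \sqrt{22 + 12} = -2503752 + \sqrt{2} \sqrt{34} = -2503752 + 2 \sqrt{17}$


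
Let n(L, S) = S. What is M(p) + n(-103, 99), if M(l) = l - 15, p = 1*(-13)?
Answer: 71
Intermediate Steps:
p = -13
M(l) = -15 + l
M(p) + n(-103, 99) = (-15 - 13) + 99 = -28 + 99 = 71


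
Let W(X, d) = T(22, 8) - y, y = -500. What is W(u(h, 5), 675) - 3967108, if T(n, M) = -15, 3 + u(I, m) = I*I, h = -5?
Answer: -3966623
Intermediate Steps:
u(I, m) = -3 + I**2 (u(I, m) = -3 + I*I = -3 + I**2)
W(X, d) = 485 (W(X, d) = -15 - 1*(-500) = -15 + 500 = 485)
W(u(h, 5), 675) - 3967108 = 485 - 3967108 = -3966623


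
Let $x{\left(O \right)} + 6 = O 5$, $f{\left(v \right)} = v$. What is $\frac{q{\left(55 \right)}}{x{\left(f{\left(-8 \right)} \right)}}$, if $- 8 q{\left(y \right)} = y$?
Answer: $\frac{55}{368} \approx 0.14946$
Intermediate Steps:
$q{\left(y \right)} = - \frac{y}{8}$
$x{\left(O \right)} = -6 + 5 O$ ($x{\left(O \right)} = -6 + O 5 = -6 + 5 O$)
$\frac{q{\left(55 \right)}}{x{\left(f{\left(-8 \right)} \right)}} = \frac{\left(- \frac{1}{8}\right) 55}{-6 + 5 \left(-8\right)} = - \frac{55}{8 \left(-6 - 40\right)} = - \frac{55}{8 \left(-46\right)} = \left(- \frac{55}{8}\right) \left(- \frac{1}{46}\right) = \frac{55}{368}$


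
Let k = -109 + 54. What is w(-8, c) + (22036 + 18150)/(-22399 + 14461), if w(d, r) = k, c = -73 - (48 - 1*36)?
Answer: -238388/3969 ≈ -60.063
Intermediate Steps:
c = -85 (c = -73 - (48 - 36) = -73 - 1*12 = -73 - 12 = -85)
k = -55
w(d, r) = -55
w(-8, c) + (22036 + 18150)/(-22399 + 14461) = -55 + (22036 + 18150)/(-22399 + 14461) = -55 + 40186/(-7938) = -55 + 40186*(-1/7938) = -55 - 20093/3969 = -238388/3969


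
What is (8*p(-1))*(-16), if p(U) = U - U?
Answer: 0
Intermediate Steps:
p(U) = 0
(8*p(-1))*(-16) = (8*0)*(-16) = 0*(-16) = 0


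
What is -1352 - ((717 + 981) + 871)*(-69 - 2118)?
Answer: 5617051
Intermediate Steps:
-1352 - ((717 + 981) + 871)*(-69 - 2118) = -1352 - (1698 + 871)*(-2187) = -1352 - 2569*(-2187) = -1352 - 1*(-5618403) = -1352 + 5618403 = 5617051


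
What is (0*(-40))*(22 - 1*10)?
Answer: 0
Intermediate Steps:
(0*(-40))*(22 - 1*10) = 0*(22 - 10) = 0*12 = 0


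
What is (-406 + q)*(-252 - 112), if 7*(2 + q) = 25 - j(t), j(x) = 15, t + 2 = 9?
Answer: 147992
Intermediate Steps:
t = 7 (t = -2 + 9 = 7)
q = -4/7 (q = -2 + (25 - 1*15)/7 = -2 + (25 - 15)/7 = -2 + (⅐)*10 = -2 + 10/7 = -4/7 ≈ -0.57143)
(-406 + q)*(-252 - 112) = (-406 - 4/7)*(-252 - 112) = -2846/7*(-364) = 147992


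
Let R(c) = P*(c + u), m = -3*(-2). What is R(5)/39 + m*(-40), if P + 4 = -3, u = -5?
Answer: -240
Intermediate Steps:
m = 6
P = -7 (P = -4 - 3 = -7)
R(c) = 35 - 7*c (R(c) = -7*(c - 5) = -7*(-5 + c) = 35 - 7*c)
R(5)/39 + m*(-40) = (35 - 7*5)/39 + 6*(-40) = (35 - 35)*(1/39) - 240 = 0*(1/39) - 240 = 0 - 240 = -240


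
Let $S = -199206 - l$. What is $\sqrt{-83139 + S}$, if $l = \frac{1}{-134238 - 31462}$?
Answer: $\frac{i \sqrt{77522026688843}}{16570} \approx 531.36 i$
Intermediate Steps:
$l = - \frac{1}{165700}$ ($l = \frac{1}{-165700} = - \frac{1}{165700} \approx -6.035 \cdot 10^{-6}$)
$S = - \frac{33008434199}{165700}$ ($S = -199206 - - \frac{1}{165700} = -199206 + \frac{1}{165700} = - \frac{33008434199}{165700} \approx -1.9921 \cdot 10^{5}$)
$\sqrt{-83139 + S} = \sqrt{-83139 - \frac{33008434199}{165700}} = \sqrt{- \frac{46784566499}{165700}} = \frac{i \sqrt{77522026688843}}{16570}$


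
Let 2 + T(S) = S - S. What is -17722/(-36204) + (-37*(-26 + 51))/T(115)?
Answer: 4190518/9051 ≈ 462.99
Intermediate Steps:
T(S) = -2 (T(S) = -2 + (S - S) = -2 + 0 = -2)
-17722/(-36204) + (-37*(-26 + 51))/T(115) = -17722/(-36204) - 37*(-26 + 51)/(-2) = -17722*(-1/36204) - 37*25*(-½) = 8861/18102 - 925*(-½) = 8861/18102 + 925/2 = 4190518/9051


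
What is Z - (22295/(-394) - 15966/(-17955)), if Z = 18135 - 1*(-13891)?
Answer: 25217176349/786030 ≈ 32082.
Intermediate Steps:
Z = 32026 (Z = 18135 + 13891 = 32026)
Z - (22295/(-394) - 15966/(-17955)) = 32026 - (22295/(-394) - 15966/(-17955)) = 32026 - (22295*(-1/394) - 15966*(-1/17955)) = 32026 - (-22295/394 + 1774/1995) = 32026 - 1*(-43779569/786030) = 32026 + 43779569/786030 = 25217176349/786030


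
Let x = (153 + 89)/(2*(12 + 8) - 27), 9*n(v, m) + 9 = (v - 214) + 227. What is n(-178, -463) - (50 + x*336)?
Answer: -246640/39 ≈ -6324.1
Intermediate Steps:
n(v, m) = 4/9 + v/9 (n(v, m) = -1 + ((v - 214) + 227)/9 = -1 + ((-214 + v) + 227)/9 = -1 + (13 + v)/9 = -1 + (13/9 + v/9) = 4/9 + v/9)
x = 242/13 (x = 242/(2*20 - 27) = 242/(40 - 27) = 242/13 ≈ 18.615)
n(-178, -463) - (50 + x*336) = (4/9 + (⅑)*(-178)) - (50 + (242/13)*336) = (4/9 - 178/9) - (50 + 81312/13) = -58/3 - 1*81962/13 = -58/3 - 81962/13 = -246640/39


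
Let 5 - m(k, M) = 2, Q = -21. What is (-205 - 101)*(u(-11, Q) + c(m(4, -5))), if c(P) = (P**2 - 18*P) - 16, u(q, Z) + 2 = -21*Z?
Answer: -115668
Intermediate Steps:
m(k, M) = 3 (m(k, M) = 5 - 1*2 = 5 - 2 = 3)
u(q, Z) = -2 - 21*Z
c(P) = -16 + P**2 - 18*P
(-205 - 101)*(u(-11, Q) + c(m(4, -5))) = (-205 - 101)*((-2 - 21*(-21)) + (-16 + 3**2 - 18*3)) = -306*((-2 + 441) + (-16 + 9 - 54)) = -306*(439 - 61) = -306*378 = -115668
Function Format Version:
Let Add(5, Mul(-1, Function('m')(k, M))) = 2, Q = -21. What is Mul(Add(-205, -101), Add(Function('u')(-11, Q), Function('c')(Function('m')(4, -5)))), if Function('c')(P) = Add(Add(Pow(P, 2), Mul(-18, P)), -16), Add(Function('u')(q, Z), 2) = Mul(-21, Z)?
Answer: -115668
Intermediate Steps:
Function('m')(k, M) = 3 (Function('m')(k, M) = Add(5, Mul(-1, 2)) = Add(5, -2) = 3)
Function('u')(q, Z) = Add(-2, Mul(-21, Z))
Function('c')(P) = Add(-16, Pow(P, 2), Mul(-18, P))
Mul(Add(-205, -101), Add(Function('u')(-11, Q), Function('c')(Function('m')(4, -5)))) = Mul(Add(-205, -101), Add(Add(-2, Mul(-21, -21)), Add(-16, Pow(3, 2), Mul(-18, 3)))) = Mul(-306, Add(Add(-2, 441), Add(-16, 9, -54))) = Mul(-306, Add(439, -61)) = Mul(-306, 378) = -115668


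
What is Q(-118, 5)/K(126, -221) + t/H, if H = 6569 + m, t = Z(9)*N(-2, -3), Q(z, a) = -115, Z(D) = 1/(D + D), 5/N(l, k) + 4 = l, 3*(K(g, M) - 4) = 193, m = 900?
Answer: -55659193/33072732 ≈ -1.6829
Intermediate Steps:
K(g, M) = 205/3 (K(g, M) = 4 + (⅓)*193 = 4 + 193/3 = 205/3)
N(l, k) = 5/(-4 + l)
Z(D) = 1/(2*D)
t = -5/108 (t = ((½)/9)*(5/(-4 - 2)) = ((½)*(⅑))*(5/(-6)) = (5*(-⅙))/18 = (1/18)*(-⅚) = -5/108 ≈ -0.046296)
H = 7469 (H = 6569 + 900 = 7469)
Q(-118, 5)/K(126, -221) + t/H = -115/205/3 - 5/108/7469 = -115*3/205 - 5/108*1/7469 = -69/41 - 5/806652 = -55659193/33072732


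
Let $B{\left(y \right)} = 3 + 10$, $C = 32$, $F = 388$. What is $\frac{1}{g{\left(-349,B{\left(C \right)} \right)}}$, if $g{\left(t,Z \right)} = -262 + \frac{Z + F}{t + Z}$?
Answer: $- \frac{336}{88433} \approx -0.0037995$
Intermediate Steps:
$B{\left(y \right)} = 13$
$g{\left(t,Z \right)} = -262 + \frac{388 + Z}{Z + t}$ ($g{\left(t,Z \right)} = -262 + \frac{Z + 388}{t + Z} = -262 + \frac{388 + Z}{Z + t}$)
$\frac{1}{g{\left(-349,B{\left(C \right)} \right)}} = \frac{1}{\frac{1}{13 - 349} \left(388 - -91438 - 3393\right)} = \frac{1}{\frac{1}{-336} \left(388 + 91438 - 3393\right)} = \frac{1}{\left(- \frac{1}{336}\right) 88433} = \frac{1}{- \frac{88433}{336}} = - \frac{336}{88433}$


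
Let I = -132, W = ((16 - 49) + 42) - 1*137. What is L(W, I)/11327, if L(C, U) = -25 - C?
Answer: 103/11327 ≈ 0.0090933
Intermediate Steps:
W = -128 (W = (-33 + 42) - 137 = 9 - 137 = -128)
L(W, I)/11327 = (-25 - 1*(-128))/11327 = (-25 + 128)*(1/11327) = 103*(1/11327) = 103/11327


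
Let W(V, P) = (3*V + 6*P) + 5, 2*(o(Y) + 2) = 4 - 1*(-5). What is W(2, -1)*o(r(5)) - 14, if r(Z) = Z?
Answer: -3/2 ≈ -1.5000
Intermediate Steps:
o(Y) = 5/2 (o(Y) = -2 + (4 - 1*(-5))/2 = -2 + (4 + 5)/2 = -2 + (1/2)*9 = -2 + 9/2 = 5/2)
W(V, P) = 5 + 3*V + 6*P
W(2, -1)*o(r(5)) - 14 = (5 + 3*2 + 6*(-1))*(5/2) - 14 = (5 + 6 - 6)*(5/2) - 14 = 5*(5/2) - 14 = 25/2 - 14 = -3/2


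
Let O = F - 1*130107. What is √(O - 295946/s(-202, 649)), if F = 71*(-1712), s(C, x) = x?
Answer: 3*I*√11799010157/649 ≈ 502.11*I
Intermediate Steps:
F = -121552
O = -251659 (O = -121552 - 1*130107 = -121552 - 130107 = -251659)
√(O - 295946/s(-202, 649)) = √(-251659 - 295946/649) = √(-163622637/649) = 3*I*√11799010157/649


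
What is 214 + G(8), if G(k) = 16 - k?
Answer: 222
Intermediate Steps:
214 + G(8) = 214 + (16 - 1*8) = 214 + (16 - 8) = 214 + 8 = 222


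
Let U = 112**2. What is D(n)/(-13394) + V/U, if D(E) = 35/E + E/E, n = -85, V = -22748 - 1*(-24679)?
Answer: 219779699/1428121856 ≈ 0.15389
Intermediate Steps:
V = 1931 (V = -22748 + 24679 = 1931)
D(E) = 1 + 35/E (D(E) = 35/E + 1 = 1 + 35/E)
U = 12544
D(n)/(-13394) + V/U = ((35 - 85)/(-85))/(-13394) + 1931/12544 = -1/85*(-50)*(-1/13394) + 1931*(1/12544) = (10/17)*(-1/13394) + 1931/12544 = -5/113849 + 1931/12544 = 219779699/1428121856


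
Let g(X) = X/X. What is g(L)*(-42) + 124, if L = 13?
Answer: 82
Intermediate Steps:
g(X) = 1
g(L)*(-42) + 124 = 1*(-42) + 124 = -42 + 124 = 82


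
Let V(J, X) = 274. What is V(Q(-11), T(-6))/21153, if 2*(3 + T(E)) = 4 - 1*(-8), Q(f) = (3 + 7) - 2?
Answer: 274/21153 ≈ 0.012953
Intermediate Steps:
Q(f) = 8 (Q(f) = 10 - 2 = 8)
T(E) = 3 (T(E) = -3 + (4 - 1*(-8))/2 = -3 + (4 + 8)/2 = -3 + (½)*12 = -3 + 6 = 3)
V(Q(-11), T(-6))/21153 = 274/21153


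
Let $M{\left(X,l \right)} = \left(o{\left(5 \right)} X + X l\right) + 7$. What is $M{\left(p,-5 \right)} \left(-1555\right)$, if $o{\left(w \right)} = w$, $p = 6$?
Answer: $-10885$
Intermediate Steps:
$M{\left(X,l \right)} = 7 + 5 X + X l$ ($M{\left(X,l \right)} = \left(5 X + X l\right) + 7 = 7 + 5 X + X l$)
$M{\left(p,-5 \right)} \left(-1555\right) = \left(7 + 5 \cdot 6 + 6 \left(-5\right)\right) \left(-1555\right) = \left(7 + 30 - 30\right) \left(-1555\right) = 7 \left(-1555\right) = -10885$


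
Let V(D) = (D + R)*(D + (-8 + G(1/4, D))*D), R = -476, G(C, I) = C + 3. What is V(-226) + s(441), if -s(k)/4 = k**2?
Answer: -1372869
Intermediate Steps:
s(k) = -4*k**2
G(C, I) = 3 + C
V(D) = -15*D*(-476 + D)/4 (V(D) = (D - 476)*(D + (-8 + (3 + 1/4))*D) = (-476 + D)*(D + (-8 + (3 + 1/4))*D) = (-476 + D)*(D + (-8 + 13/4)*D) = (-476 + D)*(D - 19*D/4) = (-476 + D)*(-15*D/4) = -15*D*(-476 + D)/4)
V(-226) + s(441) = (15/4)*(-226)*(476 - 1*(-226)) - 4*441**2 = (15/4)*(-226)*(476 + 226) - 4*194481 = (15/4)*(-226)*702 - 777924 = -594945 - 777924 = -1372869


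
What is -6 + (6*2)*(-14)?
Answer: -174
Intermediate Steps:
-6 + (6*2)*(-14) = -6 + 12*(-14) = -6 - 168 = -174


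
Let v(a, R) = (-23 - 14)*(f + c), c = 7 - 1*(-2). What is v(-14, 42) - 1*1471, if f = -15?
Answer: -1249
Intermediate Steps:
c = 9 (c = 7 + 2 = 9)
v(a, R) = 222 (v(a, R) = (-23 - 14)*(-15 + 9) = -37*(-6) = 222)
v(-14, 42) - 1*1471 = 222 - 1*1471 = 222 - 1471 = -1249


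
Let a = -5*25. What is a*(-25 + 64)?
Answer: -4875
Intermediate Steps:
a = -125
a*(-25 + 64) = -125*(-25 + 64) = -125*39 = -4875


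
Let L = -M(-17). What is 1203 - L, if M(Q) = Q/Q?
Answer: 1204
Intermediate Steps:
M(Q) = 1
L = -1 (L = -1*1 = -1)
1203 - L = 1203 - 1*(-1) = 1203 + 1 = 1204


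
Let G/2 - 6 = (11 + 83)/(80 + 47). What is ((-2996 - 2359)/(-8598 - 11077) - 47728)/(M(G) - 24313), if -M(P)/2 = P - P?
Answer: 187808609/95671655 ≈ 1.9631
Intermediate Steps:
G = 1712/127 (G = 12 + 2*((11 + 83)/(80 + 47)) = 12 + 2*(94/127) = 12 + 188/127 = 1712/127 ≈ 13.480)
M(P) = 0 (M(P) = -2*(P - P) = -2*0 = 0)
((-2996 - 2359)/(-8598 - 11077) - 47728)/(M(G) - 24313) = ((-2996 - 2359)/(-8598 - 11077) - 47728)/(0 - 24313) = (-5355/(-19675) - 47728)/(-24313) = (-5355*(-1/19675) - 47728)*(-1/24313) = (1071/3935 - 47728)*(-1/24313) = -187808609/3935*(-1/24313) = 187808609/95671655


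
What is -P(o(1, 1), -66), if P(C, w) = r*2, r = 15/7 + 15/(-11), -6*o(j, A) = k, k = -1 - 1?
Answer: -120/77 ≈ -1.5584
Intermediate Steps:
k = -2
o(j, A) = ⅓ (o(j, A) = -⅙*(-2) = ⅓)
r = 60/77 (r = 15*(⅐) + 15*(-1/11) = 15/7 - 15/11 = 60/77 ≈ 0.77922)
P(C, w) = 120/77 (P(C, w) = (60/77)*2 = 120/77)
-P(o(1, 1), -66) = -1*120/77 = -120/77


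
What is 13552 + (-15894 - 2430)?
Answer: -4772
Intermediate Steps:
13552 + (-15894 - 2430) = 13552 - 18324 = -4772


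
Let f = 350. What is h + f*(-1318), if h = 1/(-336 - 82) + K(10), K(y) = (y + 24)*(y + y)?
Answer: -192539161/418 ≈ -4.6062e+5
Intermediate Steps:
K(y) = 2*y*(24 + y) (K(y) = (24 + y)*(2*y) = 2*y*(24 + y))
h = 284239/418 (h = 1/(-336 - 82) + 2*10*(24 + 10) = 1/(-418) + 2*10*34 = -1/418 + 680 = 284239/418 ≈ 680.00)
h + f*(-1318) = 284239/418 + 350*(-1318) = 284239/418 - 461300 = -192539161/418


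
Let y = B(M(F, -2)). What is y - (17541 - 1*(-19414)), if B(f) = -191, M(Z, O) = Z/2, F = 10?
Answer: -37146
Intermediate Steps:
M(Z, O) = Z/2 (M(Z, O) = Z*(1/2) = Z/2)
y = -191
y - (17541 - 1*(-19414)) = -191 - (17541 - 1*(-19414)) = -191 - (17541 + 19414) = -191 - 1*36955 = -191 - 36955 = -37146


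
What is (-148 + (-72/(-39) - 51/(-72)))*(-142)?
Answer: 3221909/156 ≈ 20653.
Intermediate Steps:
(-148 + (-72/(-39) - 51/(-72)))*(-142) = (-148 + (-72*(-1/39) - 51*(-1/72)))*(-142) = (-148 + (24/13 + 17/24))*(-142) = (-148 + 797/312)*(-142) = -45379/312*(-142) = 3221909/156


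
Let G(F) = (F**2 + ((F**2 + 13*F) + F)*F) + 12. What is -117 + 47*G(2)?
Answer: 3643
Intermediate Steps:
G(F) = 12 + F**2 + F*(F**2 + 14*F) (G(F) = (F**2 + (F**2 + 14*F)*F) + 12 = (F**2 + F*(F**2 + 14*F)) + 12 = 12 + F**2 + F*(F**2 + 14*F))
-117 + 47*G(2) = -117 + 47*(12 + 2**3 + 15*2**2) = -117 + 47*(12 + 8 + 15*4) = -117 + 47*(12 + 8 + 60) = -117 + 47*80 = -117 + 3760 = 3643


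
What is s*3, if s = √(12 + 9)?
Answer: 3*√21 ≈ 13.748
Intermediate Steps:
s = √21 ≈ 4.5826
s*3 = √21*3 = 3*√21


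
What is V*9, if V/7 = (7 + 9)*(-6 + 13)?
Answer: 7056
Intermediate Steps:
V = 784 (V = 7*((7 + 9)*(-6 + 13)) = 7*(16*7) = 7*112 = 784)
V*9 = 784*9 = 7056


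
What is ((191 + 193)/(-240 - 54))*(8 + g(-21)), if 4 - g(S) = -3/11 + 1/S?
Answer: -182144/11319 ≈ -16.092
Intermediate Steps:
g(S) = 47/11 - 1/S (g(S) = 4 - (-3/11 + 1/S) = 4 + (3/11 - 1/S) = 47/11 - 1/S)
((191 + 193)/(-240 - 54))*(8 + g(-21)) = ((191 + 193)/(-240 - 54))*(8 + (47/11 - 1/(-21))) = (384/(-294))*(8 + (47/11 - 1*(-1/21))) = (384*(-1/294))*(8 + (47/11 + 1/21)) = -64*(8 + 998/231)/49 = -64/49*2846/231 = -182144/11319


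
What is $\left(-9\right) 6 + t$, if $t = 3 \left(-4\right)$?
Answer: $-66$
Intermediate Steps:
$t = -12$
$\left(-9\right) 6 + t = \left(-9\right) 6 - 12 = -54 - 12 = -66$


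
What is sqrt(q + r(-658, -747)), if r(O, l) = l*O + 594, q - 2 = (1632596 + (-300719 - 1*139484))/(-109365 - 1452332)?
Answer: sqrt(1200233263086873777)/1561697 ≈ 701.51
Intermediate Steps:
q = 1931001/1561697 (q = 2 + (1632596 + (-300719 - 1*139484))/(-109365 - 1452332) = 2 + (1632596 + (-300719 - 139484))/(-1561697) = 2 + (1632596 - 440203)*(-1/1561697) = 2 + 1192393*(-1/1561697) = 2 - 1192393/1561697 = 1931001/1561697 ≈ 1.2365)
r(O, l) = 594 + O*l (r(O, l) = O*l + 594 = 594 + O*l)
sqrt(q + r(-658, -747)) = sqrt(1931001/1561697 + (594 - 658*(-747))) = sqrt(1931001/1561697 + (594 + 491526)) = sqrt(1931001/1561697 + 492120) = sqrt(768544258641/1561697) = sqrt(1200233263086873777)/1561697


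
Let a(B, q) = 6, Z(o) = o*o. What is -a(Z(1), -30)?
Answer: -6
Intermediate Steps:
Z(o) = o**2
-a(Z(1), -30) = -1*6 = -6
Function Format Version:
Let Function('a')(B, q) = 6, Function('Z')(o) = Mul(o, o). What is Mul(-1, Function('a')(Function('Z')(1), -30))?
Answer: -6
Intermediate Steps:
Function('Z')(o) = Pow(o, 2)
Mul(-1, Function('a')(Function('Z')(1), -30)) = Mul(-1, 6) = -6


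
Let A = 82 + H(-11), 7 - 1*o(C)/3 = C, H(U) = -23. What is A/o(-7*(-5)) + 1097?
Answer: 92089/84 ≈ 1096.3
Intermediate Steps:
o(C) = 21 - 3*C
A = 59 (A = 82 - 23 = 59)
A/o(-7*(-5)) + 1097 = 59/(21 - (-21)*(-5)) + 1097 = 59/(21 - 3*35) + 1097 = 59/(21 - 105) + 1097 = 59/(-84) + 1097 = 59*(-1/84) + 1097 = -59/84 + 1097 = 92089/84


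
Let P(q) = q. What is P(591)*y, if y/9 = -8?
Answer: -42552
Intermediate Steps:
y = -72 (y = 9*(-8) = -72)
P(591)*y = 591*(-72) = -42552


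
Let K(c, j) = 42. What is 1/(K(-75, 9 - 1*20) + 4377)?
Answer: 1/4419 ≈ 0.00022630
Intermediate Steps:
1/(K(-75, 9 - 1*20) + 4377) = 1/(42 + 4377) = 1/4419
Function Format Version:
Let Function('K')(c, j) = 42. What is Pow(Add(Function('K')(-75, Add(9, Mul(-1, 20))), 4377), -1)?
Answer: Rational(1, 4419) ≈ 0.00022630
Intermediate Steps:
Pow(Add(Function('K')(-75, Add(9, Mul(-1, 20))), 4377), -1) = Pow(Add(42, 4377), -1) = Pow(4419, -1) = Rational(1, 4419)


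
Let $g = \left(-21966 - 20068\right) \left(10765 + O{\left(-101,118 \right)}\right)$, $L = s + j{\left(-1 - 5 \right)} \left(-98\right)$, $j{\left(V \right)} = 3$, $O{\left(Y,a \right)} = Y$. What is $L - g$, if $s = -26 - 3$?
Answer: $448250253$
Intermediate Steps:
$s = -29$
$L = -323$ ($L = -29 + 3 \left(-98\right) = -29 - 294 = -323$)
$g = -448250576$ ($g = \left(-21966 - 20068\right) \left(10765 - 101\right) = \left(-42034\right) 10664 = -448250576$)
$L - g = -323 - -448250576 = -323 + 448250576 = 448250253$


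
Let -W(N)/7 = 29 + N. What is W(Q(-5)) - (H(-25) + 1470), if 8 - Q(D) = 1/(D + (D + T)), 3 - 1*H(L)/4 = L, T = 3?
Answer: -1842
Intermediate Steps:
H(L) = 12 - 4*L
Q(D) = 8 - 1/(3 + 2*D) (Q(D) = 8 - 1/(D + (D + 3)) = 8 - 1/(D + (3 + D)) = 8 - 1/(3 + 2*D))
W(N) = -203 - 7*N (W(N) = -7*(29 + N) = -203 - 7*N)
W(Q(-5)) - (H(-25) + 1470) = (-203 - 7*(23 + 16*(-5))/(3 + 2*(-5))) - ((12 - 4*(-25)) + 1470) = (-203 - 7*(23 - 80)/(3 - 10)) - ((12 + 100) + 1470) = (-203 - 7*(-57)/(-7)) - (112 + 1470) = (-203 - (-1)*(-57)) - 1*1582 = (-203 - 7*57/7) - 1582 = (-203 - 57) - 1582 = -260 - 1582 = -1842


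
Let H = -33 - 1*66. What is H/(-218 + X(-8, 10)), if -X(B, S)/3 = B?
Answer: 99/194 ≈ 0.51031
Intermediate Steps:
X(B, S) = -3*B
H = -99 (H = -33 - 66 = -99)
H/(-218 + X(-8, 10)) = -99/(-218 - 3*(-8)) = -99/(-218 + 24) = -99/(-194) = -99*(-1/194) = 99/194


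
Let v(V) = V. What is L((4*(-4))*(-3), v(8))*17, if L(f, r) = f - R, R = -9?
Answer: 969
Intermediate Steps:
L(f, r) = 9 + f (L(f, r) = f - 1*(-9) = f + 9 = 9 + f)
L((4*(-4))*(-3), v(8))*17 = (9 + (4*(-4))*(-3))*17 = (9 - 16*(-3))*17 = (9 + 48)*17 = 57*17 = 969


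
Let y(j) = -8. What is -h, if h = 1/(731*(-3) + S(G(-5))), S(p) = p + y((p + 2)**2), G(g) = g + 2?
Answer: 1/2204 ≈ 0.00045372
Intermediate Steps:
G(g) = 2 + g
S(p) = -8 + p (S(p) = p - 8 = -8 + p)
h = -1/2204 (h = 1/(731*(-3) + (-8 + (2 - 5))) = 1/(-2193 + (-8 - 3)) = 1/(-2193 - 11) = 1/(-2204) = -1/2204 ≈ -0.00045372)
-h = -1*(-1/2204) = 1/2204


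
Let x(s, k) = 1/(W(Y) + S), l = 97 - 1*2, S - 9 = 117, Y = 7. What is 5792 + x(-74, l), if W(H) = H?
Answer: 770337/133 ≈ 5792.0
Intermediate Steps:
S = 126 (S = 9 + 117 = 126)
l = 95 (l = 97 - 2 = 95)
x(s, k) = 1/133 (x(s, k) = 1/(7 + 126) = 1/133)
5792 + x(-74, l) = 5792 + 1/133 = 770337/133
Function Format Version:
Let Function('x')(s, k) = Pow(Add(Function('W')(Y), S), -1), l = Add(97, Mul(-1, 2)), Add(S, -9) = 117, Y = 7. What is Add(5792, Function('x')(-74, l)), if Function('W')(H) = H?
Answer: Rational(770337, 133) ≈ 5792.0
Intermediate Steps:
S = 126 (S = Add(9, 117) = 126)
l = 95 (l = Add(97, -2) = 95)
Function('x')(s, k) = Rational(1, 133) (Function('x')(s, k) = Pow(Add(7, 126), -1) = Pow(133, -1) = Rational(1, 133))
Add(5792, Function('x')(-74, l)) = Add(5792, Rational(1, 133)) = Rational(770337, 133)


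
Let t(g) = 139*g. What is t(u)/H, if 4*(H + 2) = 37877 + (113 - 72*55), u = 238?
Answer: 66164/17011 ≈ 3.8895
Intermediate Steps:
H = 17011/2 (H = -2 + (37877 + (113 - 72*55))/4 = -2 + (37877 + (113 - 3960))/4 = -2 + (37877 - 3847)/4 = -2 + (¼)*34030 = -2 + 17015/2 = 17011/2 ≈ 8505.5)
t(u)/H = (139*238)/(17011/2) = 33082*(2/17011) = 66164/17011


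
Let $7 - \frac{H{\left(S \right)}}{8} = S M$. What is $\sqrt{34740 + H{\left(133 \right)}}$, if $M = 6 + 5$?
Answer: $2 \sqrt{5773} \approx 151.96$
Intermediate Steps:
$M = 11$
$H{\left(S \right)} = 56 - 88 S$ ($H{\left(S \right)} = 56 - 8 S 11 = 56 - 8 \cdot 11 S = 56 - 88 S$)
$\sqrt{34740 + H{\left(133 \right)}} = \sqrt{34740 + \left(56 - 11704\right)} = \sqrt{34740 - 11648} = \sqrt{23092} = 2 \sqrt{5773}$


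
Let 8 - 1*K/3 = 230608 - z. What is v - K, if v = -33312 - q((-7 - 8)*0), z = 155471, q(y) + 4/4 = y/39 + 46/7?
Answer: 1344486/7 ≈ 1.9207e+5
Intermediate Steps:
q(y) = 39/7 + y/39 (q(y) = -1 + (y/39 + 46/7) = -1 + (46/7 + y/39) = 39/7 + y/39)
v = -233223/7 (v = -33312 - (39/7 + ((-7 - 8)*0)/39) = -33312 - (39/7 + (-15*0)/39) = -33312 - (39/7 + (1/39)*0) = -33312 - (39/7 + 0) = -33312 - 1*39/7 = -33312 - 39/7 = -233223/7 ≈ -33318.)
K = -225387 (K = 24 - 3*(230608 - 1*155471) = 24 - 3*(230608 - 155471) = 24 - 3*75137 = 24 - 225411 = -225387)
v - K = -233223/7 - 1*(-225387) = -233223/7 + 225387 = 1344486/7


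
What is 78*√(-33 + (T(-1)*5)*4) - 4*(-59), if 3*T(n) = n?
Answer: 236 + 26*I*√357 ≈ 236.0 + 491.26*I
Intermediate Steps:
T(n) = n/3
78*√(-33 + (T(-1)*5)*4) - 4*(-59) = 78*√(-33 + (((⅓)*(-1))*5)*4) - 4*(-59) = 78*√(-33 - ⅓*5*4) + 236 = 78*√(-33 - 5/3*4) + 236 = 78*√(-33 - 20/3) + 236 = 78*√(-119/3) + 236 = 78*(I*√357/3) + 236 = 26*I*√357 + 236 = 236 + 26*I*√357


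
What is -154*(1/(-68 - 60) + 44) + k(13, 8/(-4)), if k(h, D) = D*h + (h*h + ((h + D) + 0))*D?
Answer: -458291/64 ≈ -7160.8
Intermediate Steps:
k(h, D) = D*h + D*(D + h + h²) (k(h, D) = D*h + (h² + ((D + h) + 0))*D = D*h + (h² + (D + h))*D = D*h + (D + h + h²)*D = D*h + D*(D + h + h²))
-154*(1/(-68 - 60) + 44) + k(13, 8/(-4)) = -154*(1/(-68 - 60) + 44) + (8/(-4))*(8/(-4) + 13² + 2*13) = -154*(1/(-128) + 44) + (8*(-¼))*(8*(-¼) + 169 + 26) = -154*(-1/128 + 44) - 2*(-2 + 169 + 26) = -154*5631/128 - 2*193 = -433587/64 - 386 = -458291/64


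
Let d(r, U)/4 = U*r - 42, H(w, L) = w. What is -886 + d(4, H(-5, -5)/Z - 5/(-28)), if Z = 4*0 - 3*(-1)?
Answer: -22634/21 ≈ -1077.8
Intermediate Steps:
Z = 3 (Z = 0 + 3 = 3)
d(r, U) = -168 + 4*U*r (d(r, U) = 4*(U*r - 42) = 4*(-42 + U*r) = -168 + 4*U*r)
-886 + d(4, H(-5, -5)/Z - 5/(-28)) = -886 + (-168 + 4*(-5/3 - 5/(-28))*4) = -886 + (-168 + 4*(-5*⅓ - 5*(-1/28))*4) = -886 + (-168 + 4*(-5/3 + 5/28)*4) = -886 + (-168 + 4*(-125/84)*4) = -886 + (-168 - 500/21) = -886 - 4028/21 = -22634/21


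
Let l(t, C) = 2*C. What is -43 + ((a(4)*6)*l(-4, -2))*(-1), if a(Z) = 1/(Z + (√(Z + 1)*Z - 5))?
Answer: -3373/79 + 96*√5/79 ≈ -39.979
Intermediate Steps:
a(Z) = 1/(-5 + Z + Z*√(1 + Z)) (a(Z) = 1/(Z + (√(1 + Z)*Z - 5)) = 1/(Z + (Z*√(1 + Z) - 5)) = 1/(Z + (-5 + Z*√(1 + Z))) = 1/(-5 + Z + Z*√(1 + Z)))
-43 + ((a(4)*6)*l(-4, -2))*(-1) = -43 + ((6/(-5 + 4 + 4*√(1 + 4)))*(2*(-2)))*(-1) = -43 + ((6/(-5 + 4 + 4*√5))*(-4))*(-1) = -43 + ((6/(-1 + 4*√5))*(-4))*(-1) = -43 - 24/(-1 + 4*√5)*(-1) = -43 + 24/(-1 + 4*√5)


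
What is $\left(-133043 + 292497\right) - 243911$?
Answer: $-84457$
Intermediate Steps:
$\left(-133043 + 292497\right) - 243911 = 159454 - 243911 = -84457$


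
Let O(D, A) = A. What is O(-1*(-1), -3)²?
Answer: 9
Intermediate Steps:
O(-1*(-1), -3)² = (-3)² = 9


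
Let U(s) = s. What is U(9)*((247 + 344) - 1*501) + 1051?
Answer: 1861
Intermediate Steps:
U(9)*((247 + 344) - 1*501) + 1051 = 9*((247 + 344) - 1*501) + 1051 = 9*(591 - 501) + 1051 = 9*90 + 1051 = 810 + 1051 = 1861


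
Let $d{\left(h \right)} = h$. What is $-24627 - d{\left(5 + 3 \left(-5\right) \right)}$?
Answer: $-24617$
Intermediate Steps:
$-24627 - d{\left(5 + 3 \left(-5\right) \right)} = -24627 - \left(5 + 3 \left(-5\right)\right) = -24627 - \left(5 - 15\right) = -24627 - -10 = -24627 + 10 = -24617$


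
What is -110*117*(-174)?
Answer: 2239380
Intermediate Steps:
-110*117*(-174) = -12870*(-174) = 2239380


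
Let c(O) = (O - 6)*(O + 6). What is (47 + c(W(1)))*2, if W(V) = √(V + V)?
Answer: 26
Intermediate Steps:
W(V) = √2*√V (W(V) = √(2*V) = √2*√V)
c(O) = (-6 + O)*(6 + O)
(47 + c(W(1)))*2 = (47 + (-36 + (√2*√1)²))*2 = (47 + (-36 + (√2*1)²))*2 = (47 + (-36 + (√2)²))*2 = (47 + (-36 + 2))*2 = (47 - 34)*2 = 13*2 = 26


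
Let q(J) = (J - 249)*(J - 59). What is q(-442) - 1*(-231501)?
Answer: 577692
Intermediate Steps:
q(J) = (-249 + J)*(-59 + J)
q(-442) - 1*(-231501) = (14691 + (-442)² - 308*(-442)) - 1*(-231501) = (14691 + 195364 + 136136) + 231501 = 346191 + 231501 = 577692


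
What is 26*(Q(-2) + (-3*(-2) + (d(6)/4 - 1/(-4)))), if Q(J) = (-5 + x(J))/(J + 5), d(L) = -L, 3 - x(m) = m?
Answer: 247/2 ≈ 123.50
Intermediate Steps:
x(m) = 3 - m
Q(J) = (-2 - J)/(5 + J) (Q(J) = (-5 + (3 - J))/(J + 5) = (-2 - J)/(5 + J))
26*(Q(-2) + (-3*(-2) + (d(6)/4 - 1/(-4)))) = 26*((-2 - 1*(-2))/(5 - 2) + (-3*(-2) + (-1*6/4 - 1/(-4)))) = 26*((-2 + 2)/3 + (6 + (-6*¼ - 1*(-¼)))) = 26*((⅓)*0 + (6 + (-3/2 + ¼))) = 26*(0 + (6 - 5/4)) = 26*(0 + 19/4) = 26*(19/4) = 247/2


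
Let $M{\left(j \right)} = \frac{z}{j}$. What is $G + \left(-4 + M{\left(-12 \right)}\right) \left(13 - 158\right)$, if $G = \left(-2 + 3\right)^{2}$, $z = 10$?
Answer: $\frac{4211}{6} \approx 701.83$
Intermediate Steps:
$M{\left(j \right)} = \frac{10}{j}$
$G = 1$ ($G = 1^{2} = 1$)
$G + \left(-4 + M{\left(-12 \right)}\right) \left(13 - 158\right) = 1 + \left(-4 + \frac{10}{-12}\right) \left(13 - 158\right) = 1 + \left(-4 + 10 \left(- \frac{1}{12}\right)\right) \left(-145\right) = 1 + \left(-4 - \frac{5}{6}\right) \left(-145\right) = 1 - - \frac{4205}{6} = 1 + \frac{4205}{6} = \frac{4211}{6}$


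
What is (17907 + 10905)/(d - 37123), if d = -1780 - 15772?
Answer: -9604/18225 ≈ -0.52697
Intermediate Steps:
d = -17552
(17907 + 10905)/(d - 37123) = (17907 + 10905)/(-17552 - 37123) = 28812/(-54675) = 28812*(-1/54675) = -9604/18225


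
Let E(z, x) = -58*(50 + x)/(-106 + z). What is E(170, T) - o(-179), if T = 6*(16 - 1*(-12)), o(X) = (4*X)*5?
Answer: 54119/16 ≈ 3382.4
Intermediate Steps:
o(X) = 20*X
T = 168 (T = 6*(16 + 12) = 6*28 = 168)
E(z, x) = -58*(50 + x)/(-106 + z)
E(170, T) - o(-179) = 58*(-50 - 1*168)/(-106 + 170) - 20*(-179) = 58*(-50 - 168)/64 - 1*(-3580) = 58*(1/64)*(-218) + 3580 = -3161/16 + 3580 = 54119/16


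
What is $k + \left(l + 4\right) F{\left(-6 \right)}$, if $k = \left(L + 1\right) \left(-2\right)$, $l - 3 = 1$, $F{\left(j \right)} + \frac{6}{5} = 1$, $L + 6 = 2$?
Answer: $\frac{22}{5} \approx 4.4$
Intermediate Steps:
$L = -4$ ($L = -6 + 2 = -4$)
$F{\left(j \right)} = - \frac{1}{5}$ ($F{\left(j \right)} = - \frac{6}{5} + 1 = - \frac{1}{5}$)
$l = 4$ ($l = 3 + 1 = 4$)
$k = 6$ ($k = \left(-4 + 1\right) \left(-2\right) = \left(-3\right) \left(-2\right) = 6$)
$k + \left(l + 4\right) F{\left(-6 \right)} = 6 + \left(4 + 4\right) \left(- \frac{1}{5}\right) = 6 + 8 \left(- \frac{1}{5}\right) = 6 - \frac{8}{5} = \frac{22}{5}$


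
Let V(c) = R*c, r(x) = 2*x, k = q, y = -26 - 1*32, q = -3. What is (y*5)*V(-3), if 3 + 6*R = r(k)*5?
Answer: -4785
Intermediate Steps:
y = -58 (y = -26 - 32 = -58)
k = -3
R = -11/2 (R = -½ + ((2*(-3))*5)/6 = -½ + (-6*5)/6 = -½ + (⅙)*(-30) = -½ - 5 = -11/2 ≈ -5.5000)
V(c) = -11*c/2
(y*5)*V(-3) = (-58*5)*(-11/2*(-3)) = -290*33/2 = -4785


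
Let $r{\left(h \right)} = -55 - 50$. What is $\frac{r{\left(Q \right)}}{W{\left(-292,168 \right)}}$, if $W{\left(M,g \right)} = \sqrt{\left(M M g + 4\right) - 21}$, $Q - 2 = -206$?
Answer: $- \frac{21 \sqrt{14324335}}{2864867} \approx -0.027743$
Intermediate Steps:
$Q = -204$ ($Q = 2 - 206 = -204$)
$W{\left(M,g \right)} = \sqrt{-17 + g M^{2}}$ ($W{\left(M,g \right)} = \sqrt{\left(M^{2} g + 4\right) - 21} = \sqrt{\left(g M^{2} + 4\right) - 21} = \sqrt{\left(4 + g M^{2}\right) - 21} = \sqrt{-17 + g M^{2}}$)
$r{\left(h \right)} = -105$
$\frac{r{\left(Q \right)}}{W{\left(-292,168 \right)}} = - \frac{105}{\sqrt{-17 + 168 \left(-292\right)^{2}}} = - \frac{105}{\sqrt{-17 + 168 \cdot 85264}} = - \frac{105}{\sqrt{-17 + 14324352}} = - \frac{105}{\sqrt{14324335}} = - 105 \frac{\sqrt{14324335}}{14324335} = - \frac{21 \sqrt{14324335}}{2864867}$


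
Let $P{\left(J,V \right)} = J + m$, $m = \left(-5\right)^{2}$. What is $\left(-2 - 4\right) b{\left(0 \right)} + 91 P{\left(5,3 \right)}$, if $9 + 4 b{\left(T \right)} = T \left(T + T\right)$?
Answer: $\frac{5487}{2} \approx 2743.5$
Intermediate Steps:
$m = 25$
$b{\left(T \right)} = - \frac{9}{4} + \frac{T^{2}}{2}$ ($b{\left(T \right)} = - \frac{9}{4} + \frac{T \left(T + T\right)}{4} = - \frac{9}{4} + \frac{T 2 T}{4} = - \frac{9}{4} + \frac{2 T^{2}}{4} = - \frac{9}{4} + \frac{T^{2}}{2}$)
$P{\left(J,V \right)} = 25 + J$ ($P{\left(J,V \right)} = J + 25 = 25 + J$)
$\left(-2 - 4\right) b{\left(0 \right)} + 91 P{\left(5,3 \right)} = \left(-2 - 4\right) \left(- \frac{9}{4} + \frac{0^{2}}{2}\right) + 91 \left(25 + 5\right) = - 6 \left(- \frac{9}{4} + \frac{1}{2} \cdot 0\right) + 91 \cdot 30 = - 6 \left(- \frac{9}{4} + 0\right) + 2730 = \left(-6\right) \left(- \frac{9}{4}\right) + 2730 = \frac{27}{2} + 2730 = \frac{5487}{2}$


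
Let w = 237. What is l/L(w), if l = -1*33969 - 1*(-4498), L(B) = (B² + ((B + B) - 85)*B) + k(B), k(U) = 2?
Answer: -29471/148364 ≈ -0.19864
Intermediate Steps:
L(B) = 2 + B² + B*(-85 + 2*B) (L(B) = (B² + ((B + B) - 85)*B) + 2 = (B² + (2*B - 85)*B) + 2 = (B² + (-85 + 2*B)*B) + 2 = (B² + B*(-85 + 2*B)) + 2 = 2 + B² + B*(-85 + 2*B))
l = -29471 (l = -33969 + 4498 = -29471)
l/L(w) = -29471/(2 - 85*237 + 3*237²) = -29471/(2 - 20145 + 3*56169) = -29471/(2 - 20145 + 168507) = -29471/148364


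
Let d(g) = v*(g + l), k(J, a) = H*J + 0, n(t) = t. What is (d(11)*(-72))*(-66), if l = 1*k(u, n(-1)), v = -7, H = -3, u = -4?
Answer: -765072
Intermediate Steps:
k(J, a) = -3*J (k(J, a) = -3*J + 0 = -3*J)
l = 12 (l = 1*(-3*(-4)) = 1*12 = 12)
d(g) = -84 - 7*g (d(g) = -7*(g + 12) = -7*(12 + g) = -84 - 7*g)
(d(11)*(-72))*(-66) = ((-84 - 7*11)*(-72))*(-66) = ((-84 - 77)*(-72))*(-66) = -161*(-72)*(-66) = 11592*(-66) = -765072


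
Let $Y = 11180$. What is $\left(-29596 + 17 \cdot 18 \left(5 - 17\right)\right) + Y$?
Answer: $-22088$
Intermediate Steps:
$\left(-29596 + 17 \cdot 18 \left(5 - 17\right)\right) + Y = \left(-29596 + 17 \cdot 18 \left(5 - 17\right)\right) + 11180 = \left(-29596 + 306 \left(5 - 17\right)\right) + 11180 = \left(-29596 + 306 \left(-12\right)\right) + 11180 = \left(-29596 - 3672\right) + 11180 = -33268 + 11180 = -22088$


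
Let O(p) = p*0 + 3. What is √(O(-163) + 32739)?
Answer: 3*√3638 ≈ 180.95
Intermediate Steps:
O(p) = 3 (O(p) = 0 + 3 = 3)
√(O(-163) + 32739) = √(3 + 32739) = √32742 = 3*√3638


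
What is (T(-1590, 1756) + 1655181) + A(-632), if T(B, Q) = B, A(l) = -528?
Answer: 1653063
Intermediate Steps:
(T(-1590, 1756) + 1655181) + A(-632) = (-1590 + 1655181) - 528 = 1653591 - 528 = 1653063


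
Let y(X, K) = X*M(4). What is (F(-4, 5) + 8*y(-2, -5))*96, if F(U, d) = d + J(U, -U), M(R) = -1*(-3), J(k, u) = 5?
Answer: -3648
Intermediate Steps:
M(R) = 3
y(X, K) = 3*X (y(X, K) = X*3 = 3*X)
F(U, d) = 5 + d (F(U, d) = d + 5 = 5 + d)
(F(-4, 5) + 8*y(-2, -5))*96 = ((5 + 5) + 8*(3*(-2)))*96 = (10 + 8*(-6))*96 = (10 - 48)*96 = -38*96 = -3648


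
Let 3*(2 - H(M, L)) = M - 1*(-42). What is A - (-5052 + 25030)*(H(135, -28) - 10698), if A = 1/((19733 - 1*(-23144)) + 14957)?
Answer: 12426409297261/57834 ≈ 2.1486e+8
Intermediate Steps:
H(M, L) = -12 - M/3 (H(M, L) = 2 - (M - 1*(-42))/3 = 2 - (M + 42)/3 = 2 - (42 + M)/3 = 2 + (-14 - M/3) = -12 - M/3)
A = 1/57834 (A = 1/((19733 + 23144) + 14957) = 1/(42877 + 14957) = 1/57834 ≈ 1.7291e-5)
A - (-5052 + 25030)*(H(135, -28) - 10698) = 1/57834 - (-5052 + 25030)*((-12 - 1/3*135) - 10698) = 1/57834 - 19978*((-12 - 45) - 10698) = 1/57834 - 19978*(-57 - 10698) = 1/57834 - 19978*(-10755) = 1/57834 - 1*(-214863390) = 1/57834 + 214863390 = 12426409297261/57834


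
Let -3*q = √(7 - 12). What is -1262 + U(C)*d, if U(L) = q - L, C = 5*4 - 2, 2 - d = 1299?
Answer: 22084 + 1297*I*√5/3 ≈ 22084.0 + 966.73*I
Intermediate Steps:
d = -1297 (d = 2 - 1*1299 = 2 - 1299 = -1297)
C = 18 (C = 20 - 2 = 18)
q = -I*√5/3 (q = -√(7 - 12)/3 = -I*√5/3 ≈ -0.74536*I)
U(L) = -L - I*√5/3 (U(L) = -I*√5/3 - L = -L - I*√5/3)
-1262 + U(C)*d = -1262 + (-1*18 - I*√5/3)*(-1297) = -1262 + (-18 - I*√5/3)*(-1297) = -1262 + (23346 + 1297*I*√5/3) = 22084 + 1297*I*√5/3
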